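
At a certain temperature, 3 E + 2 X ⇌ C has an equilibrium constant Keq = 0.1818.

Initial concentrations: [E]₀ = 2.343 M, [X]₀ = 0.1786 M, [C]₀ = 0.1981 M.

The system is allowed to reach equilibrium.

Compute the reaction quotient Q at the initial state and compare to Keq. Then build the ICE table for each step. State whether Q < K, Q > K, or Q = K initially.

Q₀ = 0.4828; Q > K (proceeds reverse)

Q₀ = 0.4828 vs Keq = 0.1818 ⇒ Q>K, reverse
Step 1:
                  E         X         C
  I           2.343    0.1786    0.1981
  C          0.1038   0.06919  -0.03459
  E           2.447    0.2478    0.1635
  solve Keq expr → x = -0.03459; check Q = 0.1818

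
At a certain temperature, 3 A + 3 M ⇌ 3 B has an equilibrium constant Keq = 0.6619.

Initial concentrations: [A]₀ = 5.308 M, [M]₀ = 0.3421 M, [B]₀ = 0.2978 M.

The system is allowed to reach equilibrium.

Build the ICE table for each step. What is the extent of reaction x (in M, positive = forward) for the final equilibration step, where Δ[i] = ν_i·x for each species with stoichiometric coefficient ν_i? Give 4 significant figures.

x = 0.07475 M

Q₀ = 0.004411 vs Keq = 0.6619 ⇒ Q<K, forward
Step 1:
                   A          M          B
  init         5.308     0.3421     0.2978
  Δ          -0.2243    -0.2243     0.2243
  eq           5.084     0.1178     0.5221
  solve Keq expr → x = 0.07475; check Q = 0.6619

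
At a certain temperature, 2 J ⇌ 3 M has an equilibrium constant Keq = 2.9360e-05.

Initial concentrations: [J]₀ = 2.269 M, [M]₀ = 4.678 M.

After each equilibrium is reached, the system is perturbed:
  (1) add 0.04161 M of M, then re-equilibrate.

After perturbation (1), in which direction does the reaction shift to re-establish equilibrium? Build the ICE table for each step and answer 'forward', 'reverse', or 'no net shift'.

Direction: reverse

Q₀ = 19.88 vs Keq = 2.9360e-05 ⇒ Q>K, reverse
Step 1:
                    J           M
  init          2.269       4.678
  Δ             3.056      -4.584
  eq            5.325     0.09407
  solve Keq expr → x = -1.528; check Q = 2.9360e-05
Then add 0.04161 M of M.
Step 2:
                    J           M
  init          5.325      0.1357
  Δ           0.02752    -0.04129
  eq            5.352      0.0944
  solve Keq expr → x = -0.01376; check Q = 2.9360e-05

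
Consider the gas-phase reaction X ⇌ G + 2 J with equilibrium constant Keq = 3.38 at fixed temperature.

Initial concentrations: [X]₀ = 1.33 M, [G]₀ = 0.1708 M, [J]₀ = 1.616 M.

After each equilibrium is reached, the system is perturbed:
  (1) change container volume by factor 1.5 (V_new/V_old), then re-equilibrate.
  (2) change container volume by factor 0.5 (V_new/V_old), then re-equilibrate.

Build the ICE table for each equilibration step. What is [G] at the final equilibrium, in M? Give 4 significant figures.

Q₀ = 0.3354 vs Keq = 3.38 ⇒ Q<K, forward
Step 1:
                  X         G         J
  Initial      1.33    0.1708     1.616
  Change    -0.3871    0.3871    0.7742
  Equil      0.9429    0.5579      2.39
  solve Keq expr → x = 0.3871; check Q = 3.38
Then change container volume by factor 1.5 (V_new/V_old).
Step 2:
                  X         G         J
  Initial    0.6286    0.3719     1.593
  Change    -0.1263    0.1263    0.2526
  Equil      0.5023    0.4982     1.846
  solve Keq expr → x = 0.1263; check Q = 3.38
Then change container volume by factor 0.5 (V_new/V_old).
Step 3:
                  X         G         J
  Initial     1.005    0.9964     3.692
  Change      0.413    -0.413   -0.8261
  Equil       1.418    0.5834     2.866
  solve Keq expr → x = -0.413; check Q = 3.38

[G]_eq = 0.5834 M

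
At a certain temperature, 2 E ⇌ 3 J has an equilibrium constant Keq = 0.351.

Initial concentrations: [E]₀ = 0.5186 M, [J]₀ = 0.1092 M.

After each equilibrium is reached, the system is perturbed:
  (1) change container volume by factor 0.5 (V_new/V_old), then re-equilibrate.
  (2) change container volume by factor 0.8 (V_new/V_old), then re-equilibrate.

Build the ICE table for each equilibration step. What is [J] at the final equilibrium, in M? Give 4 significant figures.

Q₀ = 0.004842 vs Keq = 0.351 ⇒ Q<K, forward
Step 1:
                   E          J
  init        0.5186     0.1092
  Δ          -0.1632     0.2447
  eq          0.3554     0.3539
  solve Keq expr → x = 0.08158; check Q = 0.351
Then change container volume by factor 0.5 (V_new/V_old).
Step 2:
                   E          J
  init        0.7109     0.7079
  Δ          0.07236    -0.1085
  eq          0.7832     0.5994
  solve Keq expr → x = -0.03618; check Q = 0.351
Then change container volume by factor 0.8 (V_new/V_old).
Step 3:
                   E          J
  init         0.979     0.7492
  Δ          0.02724   -0.04086
  eq           1.006     0.7083
  solve Keq expr → x = -0.01362; check Q = 0.351

[J]_eq = 0.7083 M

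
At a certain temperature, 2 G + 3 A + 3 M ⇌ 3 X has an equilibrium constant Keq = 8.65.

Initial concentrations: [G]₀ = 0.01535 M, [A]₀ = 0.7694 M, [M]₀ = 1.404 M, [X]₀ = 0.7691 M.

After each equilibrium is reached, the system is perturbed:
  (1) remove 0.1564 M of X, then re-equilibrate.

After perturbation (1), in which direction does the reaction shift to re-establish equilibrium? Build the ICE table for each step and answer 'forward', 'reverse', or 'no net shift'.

Direction: forward

Q₀ = 1532 vs Keq = 8.65 ⇒ Q>K, reverse
Step 1:
                  G         A         M         X
  Initial   0.01535    0.7694     1.404    0.7691
  Change    0.08955    0.1343    0.1343   -0.1343
  Equil      0.1049    0.9037     1.538    0.6348
  solve Keq expr → x = -0.04478; check Q = 8.65
Then remove 0.1564 M of X.
Step 2:
                  G         A         M         X
  Initial    0.1049    0.9037     1.538    0.4784
  Change   -0.02203  -0.03304  -0.03304   0.03304
  Equil     0.08288    0.8707     1.505    0.5114
  solve Keq expr → x = 0.01101; check Q = 8.65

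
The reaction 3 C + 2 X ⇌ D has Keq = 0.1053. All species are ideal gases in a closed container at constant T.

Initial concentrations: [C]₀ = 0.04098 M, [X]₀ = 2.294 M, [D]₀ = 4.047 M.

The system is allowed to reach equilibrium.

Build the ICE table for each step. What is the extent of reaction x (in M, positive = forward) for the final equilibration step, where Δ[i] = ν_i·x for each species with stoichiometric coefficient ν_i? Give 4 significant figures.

Q₀ = 1.1175e+04 vs Keq = 0.1053 ⇒ Q>K, reverse
Step 1:
                    C           X           D
  Initial     0.04098       2.294       4.047
  Change        1.434       0.956      -0.478
  Equil         1.475        3.25       3.569
  solve Keq expr → x = -0.478; check Q = 0.1053

x = -0.478 M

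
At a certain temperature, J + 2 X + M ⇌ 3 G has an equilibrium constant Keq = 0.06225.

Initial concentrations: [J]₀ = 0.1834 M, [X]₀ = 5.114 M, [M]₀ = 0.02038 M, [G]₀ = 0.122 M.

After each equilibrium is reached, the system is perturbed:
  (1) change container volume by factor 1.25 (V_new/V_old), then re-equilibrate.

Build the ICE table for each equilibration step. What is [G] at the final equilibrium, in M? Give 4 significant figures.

Q₀ = 0.01858 vs Keq = 0.06225 ⇒ Q<K, forward
Step 1:
                  J         X         M         G
  Initial    0.1834     5.114   0.02038     0.122
  Change  -0.008802   -0.0176 -0.008802   0.02641
  Equil      0.1746     5.096   0.01158    0.1484
  solve Keq expr → x = 0.008802; check Q = 0.06225
Then change container volume by factor 1.25 (V_new/V_old).
Step 2:
                  J         X         M         G
  Initial    0.1397     4.077  0.009263    0.1187
  Change   0.001196  0.002391  0.001196 -0.003587
  Equil      0.1409      4.08   0.01046    0.1151
  solve Keq expr → x = -0.001196; check Q = 0.06225

[G]_eq = 0.1151 M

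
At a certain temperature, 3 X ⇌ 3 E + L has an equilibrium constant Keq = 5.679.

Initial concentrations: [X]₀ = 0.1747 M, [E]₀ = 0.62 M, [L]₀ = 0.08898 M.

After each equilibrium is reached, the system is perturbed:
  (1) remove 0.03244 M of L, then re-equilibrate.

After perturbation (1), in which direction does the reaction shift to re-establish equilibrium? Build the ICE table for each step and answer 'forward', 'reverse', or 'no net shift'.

Direction: forward

Q₀ = 3.977 vs Keq = 5.679 ⇒ Q<K, forward
Step 1:
                   X          E          L
  Initial     0.1747       0.62    0.08898
  Change    -0.01353    0.01353   0.004512
  Equil       0.1612     0.6335    0.09349
  solve Keq expr → x = 0.004512; check Q = 5.679
Then remove 0.03244 M of L.
Step 2:
                   X          E          L
  Initial     0.1612     0.6335    0.06105
  Change    -0.01447    0.01447   0.004825
  Equil       0.1467      0.648    0.06588
  solve Keq expr → x = 0.004825; check Q = 5.679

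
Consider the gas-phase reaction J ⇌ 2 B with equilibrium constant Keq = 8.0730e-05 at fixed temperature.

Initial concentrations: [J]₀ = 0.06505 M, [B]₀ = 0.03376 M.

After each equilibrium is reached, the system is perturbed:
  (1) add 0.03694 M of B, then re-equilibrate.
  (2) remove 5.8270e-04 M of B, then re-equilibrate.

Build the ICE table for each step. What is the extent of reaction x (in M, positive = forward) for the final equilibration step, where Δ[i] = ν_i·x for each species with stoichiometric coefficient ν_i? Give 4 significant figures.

Q₀ = 0.01752 vs Keq = 8.0730e-05 ⇒ Q>K, reverse
Step 1:
                   J          B
  I          0.06505    0.03376
  C           0.0156   -0.03121
  E          0.08065   0.002552
  solve Keq expr → x = -0.0156; check Q = 8.0730e-05
Then add 0.03694 M of B.
Step 2:
                   J          B
  I          0.08065    0.03949
  C          0.01833   -0.03666
  E          0.09899   0.002827
  solve Keq expr → x = -0.01833; check Q = 8.0730e-05
Then remove 5.8270e-04 M of B.
Step 3:
                   J          B
  I          0.09899   0.002244
  C       -2.8928e-04 5.7857e-04
  E           0.0987   0.002823
  solve Keq expr → x = 2.8928e-04; check Q = 8.0730e-05

x = 2.8928e-04 M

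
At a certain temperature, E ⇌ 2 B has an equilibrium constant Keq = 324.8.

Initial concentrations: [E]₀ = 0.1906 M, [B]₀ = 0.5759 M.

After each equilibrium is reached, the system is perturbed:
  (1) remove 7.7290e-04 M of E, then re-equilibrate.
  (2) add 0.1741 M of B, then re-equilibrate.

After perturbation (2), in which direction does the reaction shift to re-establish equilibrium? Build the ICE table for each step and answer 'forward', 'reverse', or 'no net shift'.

Direction: reverse

Q₀ = 1.74 vs Keq = 324.8 ⇒ Q<K, forward
Step 1:
                  E         B
  init       0.1906    0.5759
  Δ         -0.1878    0.3756
  eq       0.002788    0.9515
  solve Keq expr → x = 0.1878; check Q = 324.8
Then remove 7.7290e-04 M of E.
Step 2:
                  E         B
  init     0.002015    0.9515
  Δ       7.6395e-04 -0.001528
  eq       0.002779      0.95
  solve Keq expr → x = -7.6395e-04; check Q = 324.8
Then add 0.1741 M of B.
Step 3:
                  E         B
  init     0.002779     1.124
  Δ        0.001097 -0.002193
  eq       0.003875     1.122
  solve Keq expr → x = -0.001097; check Q = 324.8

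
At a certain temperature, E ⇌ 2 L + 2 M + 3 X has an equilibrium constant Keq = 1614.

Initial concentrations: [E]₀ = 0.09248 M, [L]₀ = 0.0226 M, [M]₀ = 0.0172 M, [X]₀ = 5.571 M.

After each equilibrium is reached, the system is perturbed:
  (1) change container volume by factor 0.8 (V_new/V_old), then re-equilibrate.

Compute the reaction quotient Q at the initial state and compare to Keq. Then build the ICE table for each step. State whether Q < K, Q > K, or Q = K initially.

Q₀ = 2.8250e-04; Q < K (proceeds forward)

Q₀ = 2.8250e-04 vs Keq = 1614 ⇒ Q<K, forward
Step 1:
                  E         L         M         X
  init      0.09248    0.0226    0.0172     5.571
  Δ        -0.09226    0.1845    0.1845    0.2768
  eq      2.1631e-04    0.2071    0.2017     5.848
  solve Keq expr → x = 0.09226; check Q = 1614
Then change container volume by factor 0.8 (V_new/V_old).
Step 2:
                  E         L         M         X
  init    2.7039e-04    0.2589    0.2522      7.31
  Δ       7.3656e-04 -0.001473 -0.001473  -0.00221
  eq       0.001007    0.2574    0.2507     7.308
  solve Keq expr → x = -7.3656e-04; check Q = 1614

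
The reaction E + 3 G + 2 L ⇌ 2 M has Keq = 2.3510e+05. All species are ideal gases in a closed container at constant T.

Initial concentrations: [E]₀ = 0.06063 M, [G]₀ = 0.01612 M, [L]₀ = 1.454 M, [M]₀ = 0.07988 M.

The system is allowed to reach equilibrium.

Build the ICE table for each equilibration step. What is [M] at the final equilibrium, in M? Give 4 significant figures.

[M]_eq = 0.08635 M

Q₀ = 1.1884e+04 vs Keq = 2.3510e+05 ⇒ Q<K, forward
Step 1:
                   E          G          L          M
  init       0.06063    0.01612      1.454    0.07988
  Δ        -0.003236  -0.009707  -0.006471   0.006471
  eq         0.05739   0.006413      1.448    0.08635
  solve Keq expr → x = 0.003236; check Q = 2.3510e+05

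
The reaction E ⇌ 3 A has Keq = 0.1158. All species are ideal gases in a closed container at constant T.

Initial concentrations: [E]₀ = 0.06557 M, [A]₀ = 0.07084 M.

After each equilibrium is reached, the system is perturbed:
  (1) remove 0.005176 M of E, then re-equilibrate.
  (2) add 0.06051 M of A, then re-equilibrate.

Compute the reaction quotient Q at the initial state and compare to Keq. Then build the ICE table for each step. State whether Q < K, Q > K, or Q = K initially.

Q₀ = 0.005422; Q < K (proceeds forward)

Q₀ = 0.005422 vs Keq = 0.1158 ⇒ Q<K, forward
Step 1:
                  E         A
  I         0.06557   0.07084
  C        -0.02988   0.08964
  E         0.03569    0.1605
  solve Keq expr → x = 0.02988; check Q = 0.1158
Then remove 0.005176 M of E.
Step 2:
                  E         A
  I         0.03051    0.1605
  C        0.001763 -0.005288
  E         0.03228    0.1552
  solve Keq expr → x = -0.001763; check Q = 0.1158
Then add 0.06051 M of A.
Step 3:
                  E         A
  I         0.03228    0.2157
  C          0.0137  -0.04109
  E         0.04597    0.1746
  solve Keq expr → x = -0.0137; check Q = 0.1158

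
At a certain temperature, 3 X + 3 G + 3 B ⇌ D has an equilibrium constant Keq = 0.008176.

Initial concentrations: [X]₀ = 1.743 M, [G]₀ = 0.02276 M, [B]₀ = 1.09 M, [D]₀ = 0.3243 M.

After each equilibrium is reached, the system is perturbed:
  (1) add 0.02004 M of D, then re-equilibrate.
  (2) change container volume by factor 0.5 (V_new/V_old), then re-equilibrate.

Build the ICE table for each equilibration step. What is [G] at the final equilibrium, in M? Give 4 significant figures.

Q₀ = 4011 vs Keq = 0.008176 ⇒ Q>K, reverse
Step 1:
                   X          G          B          D
  init         1.743    0.02276       1.09     0.3243
  Δ           0.6013     0.6013     0.6013    -0.2004
  eq           2.344     0.6241      1.691     0.1239
  solve Keq expr → x = -0.2004; check Q = 0.008176
Then add 0.02004 M of D.
Step 2:
                   X          G          B          D
  init         2.344     0.6241      1.691     0.1439
  Δ          0.01477    0.01477    0.01477  -0.004925
  eq           2.359     0.6388      1.706      0.139
  solve Keq expr → x = -0.004925; check Q = 0.008176
Then change container volume by factor 0.5 (V_new/V_old).
Step 3:
                   X          G          B          D
  init         4.718      1.278      3.412      0.278
  Δ          -0.8608    -0.8608    -0.8608     0.2869
  eq           3.857     0.4169      2.551     0.5649
  solve Keq expr → x = 0.2869; check Q = 0.008176

[G]_eq = 0.4169 M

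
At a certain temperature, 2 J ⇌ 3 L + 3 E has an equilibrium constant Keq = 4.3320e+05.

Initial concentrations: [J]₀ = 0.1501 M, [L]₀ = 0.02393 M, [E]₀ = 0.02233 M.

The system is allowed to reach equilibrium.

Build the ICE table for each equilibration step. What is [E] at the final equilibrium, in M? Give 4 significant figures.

Q₀ = 6.7722e-09 vs Keq = 4.3320e+05 ⇒ Q<K, forward
Step 1:
                  J         L         E
  I          0.1501   0.02393   0.02233
  C         -0.1501    0.2251    0.2251
  E       2.3243e-05     0.249    0.2474
  solve Keq expr → x = 0.07504; check Q = 4.3320e+05

[E]_eq = 0.2474 M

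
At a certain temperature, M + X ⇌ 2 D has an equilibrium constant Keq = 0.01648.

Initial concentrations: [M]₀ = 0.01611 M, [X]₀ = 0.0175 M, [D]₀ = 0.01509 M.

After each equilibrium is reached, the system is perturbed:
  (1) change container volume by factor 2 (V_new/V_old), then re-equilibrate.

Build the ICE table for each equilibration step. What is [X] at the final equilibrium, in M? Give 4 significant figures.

Q₀ = 0.8077 vs Keq = 0.01648 ⇒ Q>K, reverse
Step 1:
                    M           X           D
  I           0.01611      0.0175     0.01509
  C          0.006077    0.006077    -0.01215
  E           0.02219     0.02358    0.002936
  solve Keq expr → x = -0.006077; check Q = 0.01648
Then change container volume by factor 2 (V_new/V_old).
Step 2:
                    M           X           D
  I           0.01109     0.01179    0.001468
  C                 0           0           0
  E           0.01109     0.01179    0.001468
  solve Keq expr → x = 0; check Q = 0.01648

[X]_eq = 0.01179 M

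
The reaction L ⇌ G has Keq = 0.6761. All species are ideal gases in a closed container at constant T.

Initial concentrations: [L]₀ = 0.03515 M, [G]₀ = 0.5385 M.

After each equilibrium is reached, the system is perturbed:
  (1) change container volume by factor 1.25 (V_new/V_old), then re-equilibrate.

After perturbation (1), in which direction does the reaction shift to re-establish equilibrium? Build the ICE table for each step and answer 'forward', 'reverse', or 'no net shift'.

Direction: no net shift

Q₀ = 15.32 vs Keq = 0.6761 ⇒ Q>K, reverse
Step 1:
                  L         G
  I         0.03515    0.5385
  C          0.3071   -0.3071
  E          0.3423    0.2314
  solve Keq expr → x = -0.3071; check Q = 0.6761
Then change container volume by factor 1.25 (V_new/V_old).
Step 2:
                  L         G
  I          0.2738    0.1851
  C               0         0
  E          0.2738    0.1851
  solve Keq expr → x = 0; check Q = 0.6761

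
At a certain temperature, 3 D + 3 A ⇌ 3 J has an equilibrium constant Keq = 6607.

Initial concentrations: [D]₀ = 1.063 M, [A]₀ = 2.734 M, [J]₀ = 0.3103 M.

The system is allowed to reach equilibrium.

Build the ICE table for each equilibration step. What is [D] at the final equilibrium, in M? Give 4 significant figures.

Q₀ = 0.001217 vs Keq = 6607 ⇒ Q<K, forward
Step 1:
                    D           A           J
  init          1.063       2.734      0.3103
  Δ            -1.022      -1.022       1.022
  eq          0.04145       1.712       1.332
  solve Keq expr → x = 0.3405; check Q = 6607

[D]_eq = 0.04145 M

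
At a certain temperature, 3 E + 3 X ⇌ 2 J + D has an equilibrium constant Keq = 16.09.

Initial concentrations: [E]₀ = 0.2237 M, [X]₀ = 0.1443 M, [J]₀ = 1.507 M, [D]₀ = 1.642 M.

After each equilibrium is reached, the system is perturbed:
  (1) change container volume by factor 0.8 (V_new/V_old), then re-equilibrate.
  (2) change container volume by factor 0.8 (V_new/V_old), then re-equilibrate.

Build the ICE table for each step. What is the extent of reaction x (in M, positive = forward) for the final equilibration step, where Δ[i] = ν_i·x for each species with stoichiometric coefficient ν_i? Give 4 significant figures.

Q₀ = 1.1087e+05 vs Keq = 16.09 ⇒ Q>K, reverse
Step 1:
                  E         X         J         D
  init       0.2237    0.1443     1.507     1.642
  Δ          0.5219    0.5219   -0.3479    -0.174
  eq         0.7456    0.6662     1.159     1.468
  solve Keq expr → x = -0.174; check Q = 16.09
Then change container volume by factor 0.8 (V_new/V_old).
Step 2:
                  E         X         J         D
  init        0.932    0.8328     1.449     1.835
  Δ        -0.08122  -0.08122   0.05415   0.02707
  eq         0.8508    0.7515     1.503     1.862
  solve Keq expr → x = 0.02707; check Q = 16.09
Then change container volume by factor 0.8 (V_new/V_old).
Step 3:
                  E         X         J         D
  init        1.063    0.9394     1.879     2.328
  Δ        -0.09354  -0.09354   0.06236   0.03118
  eq           0.97    0.8459     1.941     2.359
  solve Keq expr → x = 0.03118; check Q = 16.09

x = 0.03118 M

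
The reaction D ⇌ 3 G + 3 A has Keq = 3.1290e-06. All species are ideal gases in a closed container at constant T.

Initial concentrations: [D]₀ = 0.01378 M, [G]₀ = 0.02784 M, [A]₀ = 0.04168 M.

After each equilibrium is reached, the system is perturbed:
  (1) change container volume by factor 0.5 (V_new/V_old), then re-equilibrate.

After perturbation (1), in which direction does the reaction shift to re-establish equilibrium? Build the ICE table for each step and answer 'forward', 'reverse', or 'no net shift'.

Direction: reverse

Q₀ = 1.1338e-07 vs Keq = 3.1290e-06 ⇒ Q<K, forward
Step 1:
                  D         G         A
  Initial   0.01378   0.02784   0.04168
  Change  -0.006364   0.01909   0.01909
  Equil    0.007416   0.04693   0.06077
  solve Keq expr → x = 0.006364; check Q = 3.1290e-06
Then change container volume by factor 0.5 (V_new/V_old).
Step 2:
                  D         G         A
  Initial   0.01483   0.09387    0.1215
  Change    0.01321  -0.03962  -0.03962
  Equil     0.02804   0.05424   0.08192
  solve Keq expr → x = -0.01321; check Q = 3.1290e-06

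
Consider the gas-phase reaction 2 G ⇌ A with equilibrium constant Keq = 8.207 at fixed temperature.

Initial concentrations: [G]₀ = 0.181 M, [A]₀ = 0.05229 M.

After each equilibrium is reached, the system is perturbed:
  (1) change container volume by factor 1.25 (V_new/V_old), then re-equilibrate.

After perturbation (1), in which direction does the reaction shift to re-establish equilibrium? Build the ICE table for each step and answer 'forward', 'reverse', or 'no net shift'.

Q₀ = 1.596 vs Keq = 8.207 ⇒ Q<K, forward
Step 1:
                   G          A
  I            0.181    0.05229
  C         -0.07609    0.03804
  E           0.1049    0.09033
  solve Keq expr → x = 0.03804; check Q = 8.207
Then change container volume by factor 1.25 (V_new/V_old).
Step 2:
                   G          A
  I          0.08393    0.07227
  C         0.007455  -0.003727
  E          0.09139    0.06854
  solve Keq expr → x = -0.003727; check Q = 8.207

Direction: reverse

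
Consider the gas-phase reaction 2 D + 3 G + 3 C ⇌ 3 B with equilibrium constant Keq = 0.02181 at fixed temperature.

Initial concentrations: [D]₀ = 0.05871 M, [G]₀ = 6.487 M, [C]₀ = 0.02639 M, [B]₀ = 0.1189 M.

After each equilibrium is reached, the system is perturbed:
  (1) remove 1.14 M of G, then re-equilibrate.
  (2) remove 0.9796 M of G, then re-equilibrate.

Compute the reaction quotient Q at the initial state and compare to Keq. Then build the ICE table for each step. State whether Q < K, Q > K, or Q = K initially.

Q₀ = 97.2 vs Keq = 0.02181 ⇒ Q>K, reverse
Step 1:
                    D           G           C           B
  Initial     0.05871       6.487     0.02639      0.1189
  Change      0.05065     0.07598     0.07598    -0.07598
  Equil        0.1094       6.563      0.1024     0.04292
  solve Keq expr → x = -0.02533; check Q = 0.02181
Then remove 1.14 M of G.
Step 2:
                    D           G           C           B
  Initial      0.1094       5.423      0.1024     0.04292
  Change     0.003305    0.004958    0.004958   -0.004958
  Equil        0.1127       5.428      0.1073     0.03797
  solve Keq expr → x = -0.001653; check Q = 0.02181
Then remove 0.9796 M of G.
Step 3:
                    D           G           C           B
  Initial      0.1127       4.448      0.1073     0.03797
  Change     0.003206    0.004808    0.004808   -0.004808
  Equil        0.1159       4.453      0.1121     0.03316
  solve Keq expr → x = -0.001603; check Q = 0.02181

Q₀ = 97.2; Q > K (proceeds reverse)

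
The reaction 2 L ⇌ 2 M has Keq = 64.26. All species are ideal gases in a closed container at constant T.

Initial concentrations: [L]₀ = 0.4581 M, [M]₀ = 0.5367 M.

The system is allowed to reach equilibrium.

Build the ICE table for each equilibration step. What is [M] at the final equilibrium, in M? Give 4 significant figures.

Q₀ = 1.373 vs Keq = 64.26 ⇒ Q<K, forward
Step 1:
                    L           M
  I            0.4581      0.5367
  C           -0.3478      0.3478
  E            0.1103      0.8845
  solve Keq expr → x = 0.1739; check Q = 64.26

[M]_eq = 0.8845 M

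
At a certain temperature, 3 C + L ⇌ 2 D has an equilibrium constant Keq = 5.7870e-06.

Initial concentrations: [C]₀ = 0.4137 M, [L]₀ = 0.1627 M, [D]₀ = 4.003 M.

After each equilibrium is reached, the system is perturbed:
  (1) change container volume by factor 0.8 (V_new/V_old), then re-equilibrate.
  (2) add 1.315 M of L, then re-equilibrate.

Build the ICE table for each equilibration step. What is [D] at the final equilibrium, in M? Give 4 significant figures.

[D]_eq = 0.1057 M

Q₀ = 1391 vs Keq = 5.7870e-06 ⇒ Q>K, reverse
Step 1:
                    C           L           D
  init         0.4137      0.1627       4.003
  Δ              5.92       1.973      -3.947
  eq            6.334       2.136     0.05605
  solve Keq expr → x = -1.973; check Q = 5.7870e-06
Then change container volume by factor 0.8 (V_new/V_old).
Step 2:
                    C           L           D
  init          7.918        2.67     0.07006
  Δ          -0.02543   -0.008478     0.01696
  eq            7.892       2.662     0.08702
  solve Keq expr → x = 0.008478; check Q = 5.7870e-06
Then add 1.315 M of L.
Step 3:
                    C           L           D
  init          7.892       3.977     0.08702
  Δ          -0.02798   -0.009328     0.01866
  eq            7.864       3.967      0.1057
  solve Keq expr → x = 0.009328; check Q = 5.7870e-06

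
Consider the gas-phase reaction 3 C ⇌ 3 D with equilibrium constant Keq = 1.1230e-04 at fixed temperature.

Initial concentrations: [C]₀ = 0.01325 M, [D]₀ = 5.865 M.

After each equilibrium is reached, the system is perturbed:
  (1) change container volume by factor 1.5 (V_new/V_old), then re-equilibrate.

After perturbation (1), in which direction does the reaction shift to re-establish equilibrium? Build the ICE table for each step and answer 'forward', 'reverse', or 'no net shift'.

Q₀ = 8.6727e+07 vs Keq = 1.1230e-04 ⇒ Q>K, reverse
Step 1:
                    C           D
  I           0.01325       5.865
  C             5.594      -5.594
  E             5.608      0.2705
  solve Keq expr → x = -1.865; check Q = 1.1230e-04
Then change container volume by factor 1.5 (V_new/V_old).
Step 2:
                    C           D
  I             3.738      0.1804
  C                 0           0
  E             3.738      0.1804
  solve Keq expr → x = 0; check Q = 1.1230e-04

Direction: no net shift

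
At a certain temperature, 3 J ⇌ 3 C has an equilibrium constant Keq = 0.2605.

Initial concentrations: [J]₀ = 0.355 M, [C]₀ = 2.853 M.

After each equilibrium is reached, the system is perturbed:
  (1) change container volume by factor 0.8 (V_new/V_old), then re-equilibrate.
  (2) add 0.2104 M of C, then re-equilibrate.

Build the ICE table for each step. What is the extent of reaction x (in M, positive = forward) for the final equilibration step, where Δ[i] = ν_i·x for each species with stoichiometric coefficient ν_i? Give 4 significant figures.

x = -0.0428 M

Q₀ = 519.1 vs Keq = 0.2605 ⇒ Q>K, reverse
Step 1:
                    J           C
  Initial       0.355       2.853
  Change        1.603      -1.603
  Equil         1.958        1.25
  solve Keq expr → x = -0.5342; check Q = 0.2605
Then change container volume by factor 0.8 (V_new/V_old).
Step 2:
                    J           C
  Initial       2.447       1.563
  Change            0           0
  Equil         2.447       1.563
  solve Keq expr → x = 0; check Q = 0.2605
Then add 0.2104 M of C.
Step 3:
                    J           C
  Initial       2.447       1.773
  Change       0.1284     -0.1284
  Equil         2.576       1.645
  solve Keq expr → x = -0.0428; check Q = 0.2605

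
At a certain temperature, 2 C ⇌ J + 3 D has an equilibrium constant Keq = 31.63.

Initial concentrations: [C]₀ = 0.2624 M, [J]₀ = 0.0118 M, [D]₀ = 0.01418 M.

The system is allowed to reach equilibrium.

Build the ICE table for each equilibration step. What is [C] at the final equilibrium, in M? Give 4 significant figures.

[C]_eq = 0.01558 M

Q₀ = 4.8863e-07 vs Keq = 31.63 ⇒ Q<K, forward
Step 1:
                   C          J          D
  init        0.2624     0.0118    0.01418
  Δ          -0.2468     0.1234     0.3702
  eq         0.01558     0.1352     0.3844
  solve Keq expr → x = 0.1234; check Q = 31.63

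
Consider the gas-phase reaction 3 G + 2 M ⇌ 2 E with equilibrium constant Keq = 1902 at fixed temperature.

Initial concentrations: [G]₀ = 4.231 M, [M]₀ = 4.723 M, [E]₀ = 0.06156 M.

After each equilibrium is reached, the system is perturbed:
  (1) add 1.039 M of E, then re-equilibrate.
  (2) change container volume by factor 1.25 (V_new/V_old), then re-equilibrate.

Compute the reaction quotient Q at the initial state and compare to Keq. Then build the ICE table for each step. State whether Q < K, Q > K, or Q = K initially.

Q₀ = 2.2430e-06; Q < K (proceeds forward)

Q₀ = 2.2430e-06 vs Keq = 1902 ⇒ Q<K, forward
Step 1:
                  G         M         E
  Initial     4.231     4.723   0.06156
  Change     -4.129    -2.752     2.752
  Equil      0.1023     1.971     2.814
  solve Keq expr → x = 1.376; check Q = 1902
Then add 1.039 M of E.
Step 2:
                  G         M         E
  Initial    0.1023     1.971     3.853
  Change    0.02287   0.01525  -0.01525
  Equil      0.1252     1.986     3.838
  solve Keq expr → x = -0.007625; check Q = 1902
Then change container volume by factor 1.25 (V_new/V_old).
Step 3:
                  G         M         E
  Initial    0.1002     1.589      3.07
  Change    0.02379   0.01586  -0.01586
  Equil       0.124     1.605     3.054
  solve Keq expr → x = -0.00793; check Q = 1902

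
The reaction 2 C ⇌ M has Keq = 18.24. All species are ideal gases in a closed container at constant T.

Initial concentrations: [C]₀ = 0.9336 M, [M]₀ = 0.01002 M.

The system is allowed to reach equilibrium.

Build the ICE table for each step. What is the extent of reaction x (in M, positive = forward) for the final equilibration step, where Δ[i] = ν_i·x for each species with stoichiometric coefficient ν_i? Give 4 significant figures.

Q₀ = 0.0115 vs Keq = 18.24 ⇒ Q<K, forward
Step 1:
                   C          M
  init        0.9336    0.01002
  Δ           -0.785     0.3925
  eq          0.1486     0.4025
  solve Keq expr → x = 0.3925; check Q = 18.24

x = 0.3925 M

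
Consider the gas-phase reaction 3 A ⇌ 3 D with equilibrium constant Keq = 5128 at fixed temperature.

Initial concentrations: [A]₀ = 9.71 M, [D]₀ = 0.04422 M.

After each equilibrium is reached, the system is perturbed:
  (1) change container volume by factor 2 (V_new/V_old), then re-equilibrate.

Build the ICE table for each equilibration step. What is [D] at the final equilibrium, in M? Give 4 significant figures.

Q₀ = 9.4449e-08 vs Keq = 5128 ⇒ Q<K, forward
Step 1:
                    A           D
  Initial        9.71     0.04422
  Change       -9.175       9.175
  Equil        0.5346        9.22
  solve Keq expr → x = 3.058; check Q = 5128
Then change container volume by factor 2 (V_new/V_old).
Step 2:
                    A           D
  Initial      0.2673        4.61
  Change            0           0
  Equil        0.2673        4.61
  solve Keq expr → x = 0; check Q = 5128

[D]_eq = 4.61 M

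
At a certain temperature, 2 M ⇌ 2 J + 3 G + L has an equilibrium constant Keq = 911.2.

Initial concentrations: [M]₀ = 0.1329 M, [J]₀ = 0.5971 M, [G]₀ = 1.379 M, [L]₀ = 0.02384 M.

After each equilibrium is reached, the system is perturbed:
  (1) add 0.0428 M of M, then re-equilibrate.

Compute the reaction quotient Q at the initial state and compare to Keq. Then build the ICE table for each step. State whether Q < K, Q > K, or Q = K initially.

Q₀ = 1.262; Q < K (proceeds forward)

Q₀ = 1.262 vs Keq = 911.2 ⇒ Q<K, forward
Step 1:
                    M           J           G           L
  Initial      0.1329      0.5971       1.379     0.02384
  Change      -0.1195      0.1195      0.1793     0.05977
  Equil       0.01335      0.7166       1.558     0.08361
  solve Keq expr → x = 0.05977; check Q = 911.2
Then add 0.0428 M of M.
Step 2:
                    M           J           G           L
  Initial     0.05615      0.7166       1.558     0.08361
  Change     -0.03958     0.03958     0.05937     0.01979
  Equil       0.01657      0.7562       1.618      0.1034
  solve Keq expr → x = 0.01979; check Q = 911.2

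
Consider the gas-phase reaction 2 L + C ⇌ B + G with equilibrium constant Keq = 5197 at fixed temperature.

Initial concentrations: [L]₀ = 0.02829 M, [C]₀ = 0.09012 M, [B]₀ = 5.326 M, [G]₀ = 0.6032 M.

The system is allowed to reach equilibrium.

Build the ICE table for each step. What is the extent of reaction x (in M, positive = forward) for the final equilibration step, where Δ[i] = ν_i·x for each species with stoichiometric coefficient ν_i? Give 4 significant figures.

x = -0.02219 M

Q₀ = 4.4543e+04 vs Keq = 5197 ⇒ Q>K, reverse
Step 1:
                   L          C          B          G
  I          0.02829    0.09012      5.326     0.6032
  C          0.04437    0.02219   -0.02219   -0.02219
  E          0.07266     0.1123      5.304      0.581
  solve Keq expr → x = -0.02219; check Q = 5197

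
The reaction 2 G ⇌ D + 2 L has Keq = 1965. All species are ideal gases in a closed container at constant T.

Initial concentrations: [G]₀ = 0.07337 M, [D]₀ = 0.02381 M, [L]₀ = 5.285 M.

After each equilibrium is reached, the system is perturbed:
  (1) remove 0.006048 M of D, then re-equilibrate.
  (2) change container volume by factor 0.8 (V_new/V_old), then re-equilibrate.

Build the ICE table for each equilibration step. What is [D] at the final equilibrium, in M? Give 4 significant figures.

[D]_eq = 0.05107 M

Q₀ = 123.5 vs Keq = 1965 ⇒ Q<K, forward
Step 1:
                    G           D           L
  Initial     0.07337     0.02381       5.285
  Change     -0.04718     0.02359     0.04718
  Equil       0.02619      0.0474       5.332
  solve Keq expr → x = 0.02359; check Q = 1965
Then remove 0.006048 M of D.
Step 2:
                    G           D           L
  Initial     0.02619     0.04135       5.332
  Change      -0.0015  7.4999e-04      0.0015
  Equil       0.02469      0.0421       5.334
  solve Keq expr → x = 7.4999e-04; check Q = 1965
Then change container volume by factor 0.8 (V_new/V_old).
Step 3:
                    G           D           L
  Initial     0.03086     0.05263       6.667
  Change     0.003113   -0.001556   -0.003113
  Equil       0.03397     0.05107       6.664
  solve Keq expr → x = -0.001556; check Q = 1965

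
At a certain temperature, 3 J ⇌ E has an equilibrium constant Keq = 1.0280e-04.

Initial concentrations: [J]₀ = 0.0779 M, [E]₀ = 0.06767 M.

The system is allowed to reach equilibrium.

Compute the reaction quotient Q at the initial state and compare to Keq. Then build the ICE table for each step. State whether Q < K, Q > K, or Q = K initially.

Q₀ = 143.1 vs Keq = 1.0280e-04 ⇒ Q>K, reverse
Step 1:
                   J          E
  Initial     0.0779    0.06767
  Change       0.203   -0.06767
  Equil       0.2809 2.2786e-06
  solve Keq expr → x = -0.06767; check Q = 1.0280e-04

Q₀ = 143.1; Q > K (proceeds reverse)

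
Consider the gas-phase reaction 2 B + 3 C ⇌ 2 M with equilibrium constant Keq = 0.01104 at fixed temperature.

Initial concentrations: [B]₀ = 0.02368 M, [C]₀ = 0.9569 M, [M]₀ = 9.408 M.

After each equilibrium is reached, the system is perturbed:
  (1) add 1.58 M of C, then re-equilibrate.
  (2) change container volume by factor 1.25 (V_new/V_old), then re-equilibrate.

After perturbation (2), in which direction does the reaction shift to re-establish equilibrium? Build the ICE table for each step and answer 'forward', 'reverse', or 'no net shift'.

Q₀ = 1.8015e+05 vs Keq = 0.01104 ⇒ Q>K, reverse
Step 1:
                   B          C          M
  Initial    0.02368     0.9569      9.408
  Change       3.539      5.308     -3.539
  Equil        3.562      6.265      5.869
  solve Keq expr → x = -1.769; check Q = 0.01104
Then add 1.58 M of C.
Step 2:
                   B          C          M
  Initial      3.562      7.845      5.869
  Change     -0.4418    -0.6627     0.4418
  Equil        3.121      7.182      6.311
  solve Keq expr → x = 0.2209; check Q = 0.01104
Then change container volume by factor 1.25 (V_new/V_old).
Step 3:
                   B          C          M
  Initial      2.496      5.746      5.049
  Change      0.3506     0.5258    -0.3506
  Equil        2.847      6.272      4.698
  solve Keq expr → x = -0.1753; check Q = 0.01104

Direction: reverse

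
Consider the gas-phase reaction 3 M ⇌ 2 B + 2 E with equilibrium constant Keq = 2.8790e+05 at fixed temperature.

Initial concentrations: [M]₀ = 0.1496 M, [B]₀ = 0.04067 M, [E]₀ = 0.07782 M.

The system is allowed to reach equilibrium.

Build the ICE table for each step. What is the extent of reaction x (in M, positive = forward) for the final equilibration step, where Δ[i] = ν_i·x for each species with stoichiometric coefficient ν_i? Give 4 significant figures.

Q₀ = 0.002992 vs Keq = 2.8790e+05 ⇒ Q<K, forward
Step 1:
                    M           B           E
  I            0.1496     0.04067     0.07782
  C           -0.1483     0.09888     0.09888
  E          0.001283      0.1395      0.1767
  solve Keq expr → x = 0.04944; check Q = 2.8790e+05

x = 0.04944 M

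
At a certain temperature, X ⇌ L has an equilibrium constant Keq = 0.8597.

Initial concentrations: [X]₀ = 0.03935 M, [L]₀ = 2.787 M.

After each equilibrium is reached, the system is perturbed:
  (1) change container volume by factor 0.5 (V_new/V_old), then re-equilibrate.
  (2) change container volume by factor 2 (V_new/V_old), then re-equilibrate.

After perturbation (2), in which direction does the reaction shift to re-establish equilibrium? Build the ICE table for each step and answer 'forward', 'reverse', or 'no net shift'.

Direction: no net shift

Q₀ = 70.83 vs Keq = 0.8597 ⇒ Q>K, reverse
Step 1:
                   X          L
  Initial    0.03935      2.787
  Change        1.48      -1.48
  Equil         1.52      1.307
  solve Keq expr → x = -1.48; check Q = 0.8597
Then change container volume by factor 0.5 (V_new/V_old).
Step 2:
                   X          L
  Initial       3.04      2.613
  Change           0          0
  Equil         3.04      2.613
  solve Keq expr → x = 0; check Q = 0.8597
Then change container volume by factor 2 (V_new/V_old).
Step 3:
                   X          L
  Initial       1.52      1.307
  Change           0          0
  Equil         1.52      1.307
  solve Keq expr → x = 0; check Q = 0.8597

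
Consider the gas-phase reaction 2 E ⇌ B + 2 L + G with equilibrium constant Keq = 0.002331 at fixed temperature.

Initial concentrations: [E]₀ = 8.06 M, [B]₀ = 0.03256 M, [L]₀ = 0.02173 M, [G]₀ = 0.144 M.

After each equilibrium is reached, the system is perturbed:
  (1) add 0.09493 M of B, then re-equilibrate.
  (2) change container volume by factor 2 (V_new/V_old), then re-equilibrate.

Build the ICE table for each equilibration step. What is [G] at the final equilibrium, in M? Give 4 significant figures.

[G]_eq = 0.3284 M

Q₀ = 3.4080e-08 vs Keq = 0.002331 ⇒ Q<K, forward
Step 1:
                    E           B           L           G
  I              8.06     0.03256     0.02173       0.144
  C           -0.7478      0.3739      0.7478      0.3739
  E             7.312      0.4064      0.7695      0.5179
  solve Keq expr → x = 0.3739; check Q = 0.002331
Then add 0.09493 M of B.
Step 2:
                    E           B           L           G
  I             7.312      0.5014      0.7695      0.5179
  C            0.0424     -0.0212     -0.0424     -0.0212
  E             7.355      0.4802      0.7271      0.4967
  solve Keq expr → x = -0.0212; check Q = 0.002331
Then change container volume by factor 2 (V_new/V_old).
Step 3:
                    E           B           L           G
  I             3.677      0.2401      0.3635      0.2483
  C           -0.1601     0.08007      0.1601     0.08007
  E             3.517      0.3202      0.5237      0.3284
  solve Keq expr → x = 0.08007; check Q = 0.002331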